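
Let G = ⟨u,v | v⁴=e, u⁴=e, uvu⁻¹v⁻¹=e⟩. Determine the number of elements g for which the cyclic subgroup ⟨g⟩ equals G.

⟨g⟩ = G would require ord(g) = |G| = 16, but the maximum element order in G is 4 < 16. So G is not cyclic and no single element generates it: the count is 0.

Answer: 0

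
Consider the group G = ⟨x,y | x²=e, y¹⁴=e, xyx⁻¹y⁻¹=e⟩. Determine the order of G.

Enumerate words in the generators, reducing via the relations: the distinct elements are
  {e, x, y, xy, y², y³, y⁴, y⁵, y⁶, y⁷, y⁸, y⁹, xy², xy³, xy⁴, xy⁵, xy⁶, xy⁷, xy⁸, xy⁹, y¹², y¹³, y¹¹, y¹⁰, xy¹², xy¹³, xy¹¹, xy¹⁰}.
No further products give new elements, so |G| = 28.

Answer: 28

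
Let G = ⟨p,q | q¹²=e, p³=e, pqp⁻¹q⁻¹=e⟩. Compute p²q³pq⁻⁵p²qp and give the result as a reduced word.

Multiply left to right, reducing at each step:
  (p²) · q³ = p²q³
  (p²q³) · p = q³
  (q³) · q⁻⁵ = q¹⁰
  (q¹⁰) · p² = p²q¹⁰
  (p²q¹⁰) · q = p²q¹¹
  (p²q¹¹) · p = q¹¹

Answer: q¹¹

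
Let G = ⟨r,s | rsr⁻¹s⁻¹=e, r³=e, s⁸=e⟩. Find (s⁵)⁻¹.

The order of (s⁵) is 8 (smallest k with (s⁵)ᵏ = e), so (s⁵)⁻¹ = (s⁵)⁷ = s³.
Check: (s⁵) · (s³) → (s⁵) · s³ = e, giving e as required.

Answer: s³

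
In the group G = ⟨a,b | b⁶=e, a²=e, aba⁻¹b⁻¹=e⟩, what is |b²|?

Compute successive powers until reaching e:
  (b²)¹ = b², (b²)² = b⁴, (b²)³ = e.
The smallest positive k with (b²)ᵏ = e is 3.

Answer: 3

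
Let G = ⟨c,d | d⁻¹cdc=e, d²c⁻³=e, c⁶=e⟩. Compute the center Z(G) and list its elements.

An element z ∈ Z(G) iff z commutes with every generator.
For example c³ is central: (c³)·c = c⁴ = c·(c³); (c³)·d = d⁻¹ = d·(c³).
Whereas c ∉ Z(G) since c·d = cd ≠ c²d⁻¹ = d·c.
Checking each of the 12 elements this way gives Z(G) = {e, c³}, of order 2.

Answer: {e, c³}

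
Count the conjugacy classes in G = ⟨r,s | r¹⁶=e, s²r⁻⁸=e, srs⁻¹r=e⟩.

The conjugacy classes (representative and size) are:
  [e] (size 1), [r] (size 2), [r¹⁴] (size 2), [r¹³] (size 2), [r¹²] (size 2), [r⁵] (size 2), [r¹⁰] (size 2), [r⁷] (size 2), [r⁸] (size 1), [s⁻¹] (size 8), [r⁷s⁻¹] (size 8).
Class equation: 1 + 2 + 2 + 2 + 2 + 2 + 2 + 2 + 1 + 8 + 8 = 32 = |G|. So G has 11 conjugacy classes.

Answer: 11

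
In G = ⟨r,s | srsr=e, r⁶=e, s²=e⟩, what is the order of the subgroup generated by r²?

|⟨r²⟩| equals the order of r². Compute successive powers until reaching e:
  (r²)¹ = r², (r²)² = r⁴, (r²)³ = e.
The smallest positive k with (r²)ᵏ = e is 3, so |⟨r²⟩| = 3.

Answer: 3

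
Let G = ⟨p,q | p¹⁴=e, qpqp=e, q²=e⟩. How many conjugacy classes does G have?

The conjugacy classes (representative and size) are:
  [e] (size 1), [p¹³] (size 2), [p²] (size 2), [p³] (size 2), [p¹⁰] (size 2), [p⁵] (size 2), [p⁸] (size 2), [p⁷] (size 1), [p⁶q] (size 7), [p⁹q] (size 7).
Class equation: 1 + 2 + 2 + 2 + 2 + 2 + 2 + 1 + 7 + 7 = 28 = |G|. So G has 10 conjugacy classes.

Answer: 10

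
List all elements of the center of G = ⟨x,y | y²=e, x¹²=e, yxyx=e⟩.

An element z ∈ Z(G) iff z commutes with every generator.
For example x⁶ is central: (x⁶)·x = x⁷ = x·(x⁶); (x⁶)·y = x⁶y = y·(x⁶).
Whereas x ∉ Z(G) since x·y = xy ≠ x¹¹y = y·x.
Checking each of the 24 elements this way gives Z(G) = {e, x⁶}, of order 2.

Answer: {e, x⁶}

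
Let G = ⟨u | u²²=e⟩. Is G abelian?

G has a single generator, so G is cyclic and hence abelian.

Answer: Yes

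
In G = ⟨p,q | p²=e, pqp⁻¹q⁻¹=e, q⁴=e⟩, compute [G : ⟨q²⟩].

First find ord(q²) by computing successive powers:
  (q²)¹ = q², (q²)² = e.
So |⟨q²⟩| = ord(q²) = 2. With |G| = 8, by Lagrange [G : ⟨q²⟩] = 8/2 = 4.

Answer: 4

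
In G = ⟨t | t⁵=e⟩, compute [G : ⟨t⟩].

First find ord(t) by computing successive powers:
  t¹ = t, t² = t², t³ = t³, t⁴ = t⁴, t⁵ = e.
So |⟨t⟩| = ord(t) = 5. With |G| = 5, by Lagrange [G : ⟨t⟩] = 5/5 = 1.

Answer: 1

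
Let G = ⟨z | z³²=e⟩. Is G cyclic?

|G| = 32. The element z has order 32 (its powers give 32 distinct elements), so ⟨z⟩ = G and G is cyclic.

Answer: Yes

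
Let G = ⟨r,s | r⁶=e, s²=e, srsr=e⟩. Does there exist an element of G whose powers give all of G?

Every cyclic group is abelian. But r·s = rs while s·r = r⁵s, so r·s ≠ s·r and G is not abelian. Hence G is not cyclic.

Answer: No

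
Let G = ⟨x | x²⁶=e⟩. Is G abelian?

G has a single generator, so G is cyclic and hence abelian.

Answer: Yes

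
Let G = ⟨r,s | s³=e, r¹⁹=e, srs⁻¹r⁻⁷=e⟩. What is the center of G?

An element z ∈ Z(G) iff z commutes with every generator.
For example e is central: e·r = r = r·e; e·s = s = s·e.
Whereas r ∉ Z(G) since r·s = rs ≠ r⁷s = s·r.
Checking each of the 57 elements this way gives Z(G) = {e}, of order 1.

Answer: {e}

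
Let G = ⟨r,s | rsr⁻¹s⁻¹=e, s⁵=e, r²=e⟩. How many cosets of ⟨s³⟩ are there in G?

First find ord(s³) by computing successive powers:
  (s³)¹ = s³, (s³)² = s, (s³)³ = s⁴, (s³)⁴ = s², (s³)⁵ = e.
So |⟨s³⟩| = ord(s³) = 5. With |G| = 10, by Lagrange [G : ⟨s³⟩] = 10/5 = 2.

Answer: 2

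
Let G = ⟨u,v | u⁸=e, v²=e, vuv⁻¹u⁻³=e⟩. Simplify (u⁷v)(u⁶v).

Compute (u⁷v) · (u⁶v) by multiplying left to right and reducing via the relations at each step:
  (u⁷v) · u⁶ = uv
  (uv) · v = u

Answer: u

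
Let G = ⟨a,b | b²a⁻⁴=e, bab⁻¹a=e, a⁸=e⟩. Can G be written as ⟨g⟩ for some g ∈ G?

Every cyclic group is abelian. But a·b = ab while b·a = a³b⁻¹, so a·b ≠ b·a and G is not abelian. Hence G is not cyclic.

Answer: No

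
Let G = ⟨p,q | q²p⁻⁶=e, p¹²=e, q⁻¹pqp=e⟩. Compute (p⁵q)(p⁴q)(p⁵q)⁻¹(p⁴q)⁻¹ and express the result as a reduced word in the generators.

[(p⁵q), (p⁴q)] = (p⁵q)·(p⁴q)·(p⁵q)⁻¹·(p⁴q)⁻¹.
  (p⁵q) · (p⁴q) = p⁷
  (p⁷) · (p⁵q⁻¹) = q⁻¹
  (q⁻¹) · (p⁴q⁻¹) = p²

Answer: p²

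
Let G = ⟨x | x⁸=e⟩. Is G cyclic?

|G| = 8. The element x has order 8 (its powers give 8 distinct elements), so ⟨x⟩ = G and G is cyclic.

Answer: Yes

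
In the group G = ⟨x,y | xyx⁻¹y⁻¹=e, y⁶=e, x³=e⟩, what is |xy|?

Compute successive powers until reaching e:
  (xy)¹ = xy, (xy)² = x²y², (xy)³ = y³, (xy)⁴ = xy⁴, (xy)⁵ = x²y⁵, (xy)⁶ = e.
The smallest positive k with (xy)ᵏ = e is 6.

Answer: 6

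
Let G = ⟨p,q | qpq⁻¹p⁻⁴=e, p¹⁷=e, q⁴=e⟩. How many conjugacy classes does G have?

The conjugacy classes (representative and size) are:
  [e] (size 1), [p⁴] (size 4), [p²] (size 4), [p⁵] (size 4), [p¹¹] (size 4), [p⁷q] (size 17), [p³q²] (size 17), [p⁹q³] (size 17).
Class equation: 1 + 4 + 4 + 4 + 4 + 17 + 17 + 17 = 68 = |G|. So G has 8 conjugacy classes.

Answer: 8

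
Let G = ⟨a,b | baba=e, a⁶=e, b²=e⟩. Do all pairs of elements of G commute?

a·b = ab but b·a = a⁵b, so a·b ≠ b·a and G is not abelian.

Answer: No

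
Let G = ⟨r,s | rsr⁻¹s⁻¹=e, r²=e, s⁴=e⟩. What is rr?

Compute r · r by multiplying left to right and reducing via the relations at each step:
  r · r = e

Answer: e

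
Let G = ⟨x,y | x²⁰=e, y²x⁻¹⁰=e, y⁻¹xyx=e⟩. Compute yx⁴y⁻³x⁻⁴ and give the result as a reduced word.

Multiply left to right, reducing at each step:
  y · x⁴ = x⁶y⁻¹
  (x⁶y⁻¹) · y⁻³ = x⁶
  (x⁶) · x⁻⁴ = x²

Answer: x²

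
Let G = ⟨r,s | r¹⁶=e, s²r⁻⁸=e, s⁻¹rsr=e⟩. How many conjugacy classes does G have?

The conjugacy classes (representative and size) are:
  [e] (size 1), [r] (size 2), [r¹⁴] (size 2), [r³] (size 2), [r¹²] (size 2), [r⁵] (size 2), [r¹⁰] (size 2), [r⁷] (size 2), [r⁸] (size 1), [r⁶s] (size 8), [r³s⁻¹] (size 8).
Class equation: 1 + 2 + 2 + 2 + 2 + 2 + 2 + 2 + 1 + 8 + 8 = 32 = |G|. So G has 11 conjugacy classes.

Answer: 11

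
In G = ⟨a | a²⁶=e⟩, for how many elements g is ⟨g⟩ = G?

G is cyclic of order 26. An element generates G iff its order is 26, and a cyclic group of order 26 has exactly φ(26) = 12 such elements.

Answer: 12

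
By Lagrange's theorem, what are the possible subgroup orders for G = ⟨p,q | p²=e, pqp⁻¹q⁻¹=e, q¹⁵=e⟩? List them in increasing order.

|G| = 30 = 2 · 3 · 5. By Lagrange's theorem the order of any subgroup divides 30; the divisors of 30 are 1, 2, 3, 5, 6, 10, 15, 30.

Answer: 1, 2, 3, 5, 6, 10, 15, 30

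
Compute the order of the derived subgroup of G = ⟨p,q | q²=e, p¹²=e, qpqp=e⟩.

G' = [G, G] is generated by all commutators. The generator-pair commutators are: [p, q] = p².
The subgroup they normally generate is {e, p², p⁴, p⁶, p⁸, p¹⁰}, of order 6.
Check: |G/G'| = 24/6 = 4 is the order of the abelianisation.

Answer: 6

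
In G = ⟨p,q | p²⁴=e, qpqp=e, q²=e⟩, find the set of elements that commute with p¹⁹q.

⟨p¹⁹q⟩ ⊆ C_G(p¹⁹q) since powers of p¹⁹q commute with p¹⁹q; so |C_G(p¹⁹q)| ≥ |⟨p¹⁹q⟩| = 2.
By orbit–stabilizer, |C_G(p¹⁹q)| = |G| / |conj. class of p¹⁹q| = 48 / 12 = 4.
The 4 elements commuting with p¹⁹q are {e, p¹², p⁷q, p¹⁹q}.

Answer: {e, p¹², p⁷q, p¹⁹q}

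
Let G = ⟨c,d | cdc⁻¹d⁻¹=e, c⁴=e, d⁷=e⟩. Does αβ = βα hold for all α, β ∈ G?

Each pair of generators commutes: c·d = cd = d·c. Since the generators pairwise commute, every element of G commutes with every other, so G is abelian.

Answer: Yes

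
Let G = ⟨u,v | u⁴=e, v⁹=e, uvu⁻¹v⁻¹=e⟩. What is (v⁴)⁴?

Compute successive powers of (v⁴), reducing at each step:
  (v⁴)²: (v⁴) · v⁴ = v⁸
  (v⁴)³: (v⁸) · v⁴ = v³
  (v⁴)⁴: (v³) · v⁴ = v⁷

Answer: v⁷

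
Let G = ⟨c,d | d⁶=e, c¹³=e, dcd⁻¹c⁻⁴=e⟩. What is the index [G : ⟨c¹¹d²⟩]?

First find ord(c¹¹d²) by computing successive powers:
  (c¹¹d²)¹ = c¹¹d², (c¹¹d²)² = c⁵d⁴, (c¹¹d²)³ = e.
So |⟨c¹¹d²⟩| = ord(c¹¹d²) = 3. With |G| = 78, by Lagrange [G : ⟨c¹¹d²⟩] = 78/3 = 26.

Answer: 26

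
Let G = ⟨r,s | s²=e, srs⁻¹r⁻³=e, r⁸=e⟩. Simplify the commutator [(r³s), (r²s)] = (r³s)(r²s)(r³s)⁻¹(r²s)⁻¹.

[(r³s), (r²s)] = (r³s)·(r²s)·(r³s)⁻¹·(r²s)⁻¹.
  (r³s) · (r²s) = r
  r · (r⁷s) = s
  s · (r²s) = r⁶

Answer: r⁶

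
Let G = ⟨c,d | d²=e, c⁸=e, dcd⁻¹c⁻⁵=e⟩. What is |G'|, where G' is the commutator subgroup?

G' = [G, G] is generated by all commutators. The generator-pair commutators are: [c, d] = c⁴.
The subgroup they normally generate is {e, c⁴}, of order 2.
Check: |G/G'| = 16/2 = 8 is the order of the abelianisation.

Answer: 2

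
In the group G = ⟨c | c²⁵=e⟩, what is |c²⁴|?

Compute successive powers until reaching e:
  (c²⁴)¹ = c²⁴, (c²⁴)² = c²³, (c²⁴)³ = c²², (c²⁴)⁴ = c²¹, (c²⁴)⁵ = c²⁰, (c²⁴)⁶ = c¹⁹, (c²⁴)⁷ = c¹⁸, (c²⁴)⁸ = c¹⁷, (c²⁴)⁹ = c¹⁶, (c²⁴)¹⁰ = c¹⁵, (c²⁴)¹¹ = c¹⁴, (c²⁴)¹² = c¹³, (c²⁴)¹³ = c¹², (c²⁴)¹⁴ = c¹¹, (c²⁴)¹⁵ = c¹⁰, (c²⁴)¹⁶ = c⁹, (c²⁴)¹⁷ = c⁸, (c²⁴)¹⁸ = c⁷, (c²⁴)¹⁹ = c⁶, (c²⁴)²⁰ = c⁵, (c²⁴)²¹ = c⁴, (c²⁴)²² = c³, (c²⁴)²³ = c², (c²⁴)²⁴ = c, (c²⁴)²⁵ = e.
The smallest positive k with (c²⁴)ᵏ = e is 25.

Answer: 25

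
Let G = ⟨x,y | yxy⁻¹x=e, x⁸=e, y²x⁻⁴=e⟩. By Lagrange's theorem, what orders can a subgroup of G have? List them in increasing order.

|G| = 16 = 2⁴. By Lagrange's theorem the order of any subgroup divides 16; the divisors of 16 are 1, 2, 4, 8, 16.

Answer: 1, 2, 4, 8, 16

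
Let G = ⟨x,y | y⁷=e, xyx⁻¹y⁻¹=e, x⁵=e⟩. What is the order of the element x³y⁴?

Compute successive powers until reaching e:
  (x³y⁴)¹ = x³y⁴, (x³y⁴)² = xy, (x³y⁴)³ = x⁴y⁵, (x³y⁴)⁴ = x²y², (x³y⁴)⁵ = y⁶, (x³y⁴)⁶ = x³y³, (x³y⁴)⁷ = x, (x³y⁴)⁸ = x⁴y⁴, (x³y⁴)⁹ = x²y, (x³y⁴)¹⁰ = y⁵, (x³y⁴)¹¹ = x³y², (x³y⁴)¹² = xy⁶, (x³y⁴)¹³ = x⁴y³, (x³y⁴)¹⁴ = x², (x³y⁴)¹⁵ = y⁴, (x³y⁴)¹⁶ = x³y, (x³y⁴)¹⁷ = xy⁵, (x³y⁴)¹⁸ = x⁴y², (x³y⁴)¹⁹ = x²y⁶, (x³y⁴)²⁰ = y³, (x³y⁴)²¹ = x³, (x³y⁴)²² = xy⁴, (x³y⁴)²³ = x⁴y, (x³y⁴)²⁴ = x²y⁵, (x³y⁴)²⁵ = y², (x³y⁴)²⁶ = x³y⁶, (x³y⁴)²⁷ = xy³, (x³y⁴)²⁸ = x⁴, (x³y⁴)²⁹ = x²y⁴, (x³y⁴)³⁰ = y, (x³y⁴)³¹ = x³y⁵, (x³y⁴)³² = xy², (x³y⁴)³³ = x⁴y⁶, (x³y⁴)³⁴ = x²y³, (x³y⁴)³⁵ = e.
The smallest positive k with (x³y⁴)ᵏ = e is 35.

Answer: 35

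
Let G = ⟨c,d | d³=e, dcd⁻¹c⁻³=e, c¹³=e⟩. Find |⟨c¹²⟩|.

|⟨c¹²⟩| equals the order of c¹². Compute successive powers until reaching e:
  (c¹²)¹ = c¹², (c¹²)² = c¹¹, (c¹²)³ = c¹⁰, (c¹²)⁴ = c⁹, (c¹²)⁵ = c⁸, (c¹²)⁶ = c⁷, (c¹²)⁷ = c⁶, (c¹²)⁸ = c⁵, (c¹²)⁹ = c⁴, (c¹²)¹⁰ = c³, (c¹²)¹¹ = c², (c¹²)¹² = c, (c¹²)¹³ = e.
The smallest positive k with (c¹²)ᵏ = e is 13, so |⟨c¹²⟩| = 13.

Answer: 13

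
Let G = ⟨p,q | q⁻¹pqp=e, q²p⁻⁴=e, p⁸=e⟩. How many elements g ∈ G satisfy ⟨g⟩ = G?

⟨g⟩ = G would require ord(g) = |G| = 16, but the maximum element order in G is 8 < 16. So G is not cyclic and no single element generates it: the count is 0.

Answer: 0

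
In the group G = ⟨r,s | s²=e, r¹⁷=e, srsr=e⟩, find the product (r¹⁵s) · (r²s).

Compute (r¹⁵s) · (r²s) by multiplying left to right and reducing via the relations at each step:
  (r¹⁵s) · r² = r¹³s
  (r¹³s) · s = r¹³

Answer: r¹³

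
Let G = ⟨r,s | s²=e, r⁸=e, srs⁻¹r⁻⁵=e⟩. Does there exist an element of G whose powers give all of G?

Every cyclic group is abelian. But r·s = rs while s·r = r⁵s, so r·s ≠ s·r and G is not abelian. Hence G is not cyclic.

Answer: No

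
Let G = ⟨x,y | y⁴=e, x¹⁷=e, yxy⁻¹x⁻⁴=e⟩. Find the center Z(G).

An element z ∈ Z(G) iff z commutes with every generator.
For example e is central: e·x = x = x·e; e·y = y = y·e.
Whereas x ∉ Z(G) since x·y = xy ≠ x⁴y = y·x.
Checking each of the 68 elements this way gives Z(G) = {e}, of order 1.

Answer: {e}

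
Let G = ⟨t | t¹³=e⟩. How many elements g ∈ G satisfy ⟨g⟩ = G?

G is cyclic of order 13. An element generates G iff its order is 13, and a cyclic group of order 13 has exactly φ(13) = 12 such elements.

Answer: 12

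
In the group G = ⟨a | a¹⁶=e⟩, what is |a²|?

Compute successive powers until reaching e:
  (a²)¹ = a², (a²)² = a⁴, (a²)³ = a⁶, (a²)⁴ = a⁸, (a²)⁵ = a¹⁰, (a²)⁶ = a¹², (a²)⁷ = a¹⁴, (a²)⁸ = e.
The smallest positive k with (a²)ᵏ = e is 8.

Answer: 8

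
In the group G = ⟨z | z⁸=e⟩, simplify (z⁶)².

Compute successive powers of (z⁶), reducing at each step:
  (z⁶)²: (z⁶) · z⁶ = z⁴

Answer: z⁴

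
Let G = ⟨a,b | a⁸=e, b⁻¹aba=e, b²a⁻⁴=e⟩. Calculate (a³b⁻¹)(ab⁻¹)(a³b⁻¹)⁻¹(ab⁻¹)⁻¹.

[(a³b⁻¹), (ab⁻¹)] = (a³b⁻¹)·(ab⁻¹)·(a³b⁻¹)⁻¹·(ab⁻¹)⁻¹.
  (a³b⁻¹) · (ab⁻¹) = a⁶
  (a⁶) · (a³b) = ab
  (ab) · (ab) = a⁴

Answer: a⁴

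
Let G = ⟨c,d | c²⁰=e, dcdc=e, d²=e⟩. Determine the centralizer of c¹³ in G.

⟨c¹³⟩ ⊆ C_G(c¹³) since powers of c¹³ commute with c¹³; so |C_G(c¹³)| ≥ |⟨c¹³⟩| = 20.
By orbit–stabilizer, |C_G(c¹³)| = |G| / |conj. class of c¹³| = 40 / 2 = 20.
The 20 elements commuting with c¹³ are {e, c, c², c³, c⁴, c⁵, c⁶, c⁷, c⁸, c⁹, c¹⁰, c¹¹, c¹², c¹³, c¹⁴, c¹⁵, c¹⁶, c¹⁷, c¹⁸, c¹⁹}.

Answer: {e, c, c², c³, c⁴, c⁵, c⁶, c⁷, c⁸, c⁹, c¹⁰, c¹¹, c¹², c¹³, c¹⁴, c¹⁵, c¹⁶, c¹⁷, c¹⁸, c¹⁹}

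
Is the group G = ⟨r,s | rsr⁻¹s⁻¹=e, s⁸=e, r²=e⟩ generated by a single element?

|G| = 16, but the maximum element order in G is 8 < 16. No single element generates all of G, so G is not cyclic.

Answer: No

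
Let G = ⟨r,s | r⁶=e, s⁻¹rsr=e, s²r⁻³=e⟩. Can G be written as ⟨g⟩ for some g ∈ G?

Every cyclic group is abelian. But r·s = rs while s·r = r²s⁻¹, so r·s ≠ s·r and G is not abelian. Hence G is not cyclic.

Answer: No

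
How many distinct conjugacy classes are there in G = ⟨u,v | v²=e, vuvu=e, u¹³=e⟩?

The conjugacy classes (representative and size) are:
  [e] (size 1), [u¹²] (size 2), [u¹¹] (size 2), [u³] (size 2), [u⁴] (size 2), [u⁸] (size 2), [u⁶] (size 2), [v] (size 13).
Class equation: 1 + 2 + 2 + 2 + 2 + 2 + 2 + 13 = 26 = |G|. So G has 8 conjugacy classes.

Answer: 8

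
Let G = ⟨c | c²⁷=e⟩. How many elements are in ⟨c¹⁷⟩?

|⟨c¹⁷⟩| equals the order of c¹⁷. Compute successive powers until reaching e:
  (c¹⁷)¹ = c¹⁷, (c¹⁷)² = c⁷, (c¹⁷)³ = c²⁴, (c¹⁷)⁴ = c¹⁴, (c¹⁷)⁵ = c⁴, (c¹⁷)⁶ = c²¹, (c¹⁷)⁷ = c¹¹, (c¹⁷)⁸ = c, (c¹⁷)⁹ = c¹⁸, (c¹⁷)¹⁰ = c⁸, (c¹⁷)¹¹ = c²⁵, (c¹⁷)¹² = c¹⁵, (c¹⁷)¹³ = c⁵, (c¹⁷)¹⁴ = c²², (c¹⁷)¹⁵ = c¹², (c¹⁷)¹⁶ = c², (c¹⁷)¹⁷ = c¹⁹, (c¹⁷)¹⁸ = c⁹, (c¹⁷)¹⁹ = c²⁶, (c¹⁷)²⁰ = c¹⁶, (c¹⁷)²¹ = c⁶, (c¹⁷)²² = c²³, (c¹⁷)²³ = c¹³, (c¹⁷)²⁴ = c³, (c¹⁷)²⁵ = c²⁰, (c¹⁷)²⁶ = c¹⁰, (c¹⁷)²⁷ = e.
The smallest positive k with (c¹⁷)ᵏ = e is 27, so |⟨c¹⁷⟩| = 27.

Answer: 27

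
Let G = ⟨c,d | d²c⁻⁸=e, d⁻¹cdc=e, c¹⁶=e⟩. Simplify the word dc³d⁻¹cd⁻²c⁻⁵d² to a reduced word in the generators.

Multiply left to right, reducing at each step:
  d · c³ = c⁵d⁻¹
  (c⁵d⁻¹) · d⁻¹ = c¹³
  (c¹³) · c = c¹⁴
  (c¹⁴) · d⁻² = c⁶
  (c⁶) · c⁻⁵ = c
  c · d² = c⁹

Answer: c⁹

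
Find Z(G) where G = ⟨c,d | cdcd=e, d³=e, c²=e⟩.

An element z ∈ Z(G) iff z commutes with every generator.
For example e is central: e·c = c = c·e; e·d = d = d·e.
Whereas c ∉ Z(G) since c·d = cd ≠ cd² = d·c.
Checking each of the 6 elements this way gives Z(G) = {e}, of order 1.

Answer: {e}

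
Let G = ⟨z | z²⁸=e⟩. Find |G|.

G is generated by a single element, so G is cyclic. The relator gives z²⁸ = e and no smaller power is forced to be e, so the 28 powers {e, z, z², z³, z⁴, z⁵, z⁶, z⁷, z⁸, z⁹, z²², z²³, z²¹, z²⁰, z²⁴, z²⁵, z²⁶, z²⁷, z¹², z¹³, z¹¹, z¹⁰, z¹⁴, z¹⁵, z¹⁶, z¹⁷, z¹⁸, z¹⁹} are distinct. Hence |G| = 28.

Answer: 28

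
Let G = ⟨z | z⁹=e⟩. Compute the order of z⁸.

Compute successive powers until reaching e:
  (z⁸)¹ = z⁸, (z⁸)² = z⁷, (z⁸)³ = z⁶, (z⁸)⁴ = z⁵, (z⁸)⁵ = z⁴, (z⁸)⁶ = z³, (z⁸)⁷ = z², (z⁸)⁸ = z, (z⁸)⁹ = e.
The smallest positive k with (z⁸)ᵏ = e is 9.

Answer: 9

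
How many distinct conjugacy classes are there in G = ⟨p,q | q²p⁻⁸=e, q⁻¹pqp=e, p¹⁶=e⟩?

The conjugacy classes (representative and size) are:
  [e] (size 1), [p] (size 2), [p¹⁴] (size 2), [p³] (size 2), [p¹²] (size 2), [p⁵] (size 2), [p¹⁰] (size 2), [p⁷] (size 2), [p⁸] (size 1), [p⁶q] (size 8), [p³q⁻¹] (size 8).
Class equation: 1 + 2 + 2 + 2 + 2 + 2 + 2 + 2 + 1 + 8 + 8 = 32 = |G|. So G has 11 conjugacy classes.

Answer: 11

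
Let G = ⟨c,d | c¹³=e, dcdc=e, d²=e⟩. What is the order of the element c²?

Compute successive powers until reaching e:
  (c²)¹ = c², (c²)² = c⁴, (c²)³ = c⁶, (c²)⁴ = c⁸, (c²)⁵ = c¹⁰, (c²)⁶ = c¹², (c²)⁷ = c, (c²)⁸ = c³, (c²)⁹ = c⁵, (c²)¹⁰ = c⁷, (c²)¹¹ = c⁹, (c²)¹² = c¹¹, (c²)¹³ = e.
The smallest positive k with (c²)ᵏ = e is 13.

Answer: 13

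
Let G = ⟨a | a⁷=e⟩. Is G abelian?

G has a single generator, so G is cyclic and hence abelian.

Answer: Yes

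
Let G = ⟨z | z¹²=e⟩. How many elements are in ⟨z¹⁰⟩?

|⟨z¹⁰⟩| equals the order of z¹⁰. Compute successive powers until reaching e:
  (z¹⁰)¹ = z¹⁰, (z¹⁰)² = z⁸, (z¹⁰)³ = z⁶, (z¹⁰)⁴ = z⁴, (z¹⁰)⁵ = z², (z¹⁰)⁶ = e.
The smallest positive k with (z¹⁰)ᵏ = e is 6, so |⟨z¹⁰⟩| = 6.

Answer: 6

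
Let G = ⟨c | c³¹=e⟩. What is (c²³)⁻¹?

The order of (c²³) is 31 (smallest k with (c²³)ᵏ = e), so (c²³)⁻¹ = (c²³)³⁰ = c⁸.
Check: (c²³) · (c⁸) → (c²³) · c⁸ = e, giving e as required.

Answer: c⁸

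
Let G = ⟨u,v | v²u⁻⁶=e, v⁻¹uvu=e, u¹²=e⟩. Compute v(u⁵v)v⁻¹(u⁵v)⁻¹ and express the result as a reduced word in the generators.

[v, (u⁵v)] = v·(u⁵v)·v⁻¹·(u⁵v)⁻¹.
  v · (u⁵v) = u
  u · (v⁻¹) = uv⁻¹
  (uv⁻¹) · (u⁵v⁻¹) = u²

Answer: u²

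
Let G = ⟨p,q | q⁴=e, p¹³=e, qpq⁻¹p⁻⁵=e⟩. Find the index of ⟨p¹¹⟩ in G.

First find ord(p¹¹) by computing successive powers:
  (p¹¹)¹ = p¹¹, (p¹¹)² = p⁹, (p¹¹)³ = p⁷, (p¹¹)⁴ = p⁵, (p¹¹)⁵ = p³, (p¹¹)⁶ = p, (p¹¹)⁷ = p¹², (p¹¹)⁸ = p¹⁰, (p¹¹)⁹ = p⁸, (p¹¹)¹⁰ = p⁶, (p¹¹)¹¹ = p⁴, (p¹¹)¹² = p², (p¹¹)¹³ = e.
So |⟨p¹¹⟩| = ord(p¹¹) = 13. With |G| = 52, by Lagrange [G : ⟨p¹¹⟩] = 52/13 = 4.

Answer: 4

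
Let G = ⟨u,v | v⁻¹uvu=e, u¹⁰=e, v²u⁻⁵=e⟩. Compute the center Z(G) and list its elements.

An element z ∈ Z(G) iff z commutes with every generator.
For example u⁵ is central: (u⁵)·u = u⁶ = u·(u⁵); (u⁵)·v = v⁻¹ = v·(u⁵).
Whereas u ∉ Z(G) since u·v = uv ≠ u⁴v⁻¹ = v·u.
Checking each of the 20 elements this way gives Z(G) = {e, u⁵}, of order 2.

Answer: {e, u⁵}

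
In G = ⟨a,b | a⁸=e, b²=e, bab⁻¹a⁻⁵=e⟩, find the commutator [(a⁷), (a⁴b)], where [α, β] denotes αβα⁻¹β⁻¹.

[(a⁷), (a⁴b)] = (a⁷)·(a⁴b)·(a⁷)⁻¹·(a⁴b)⁻¹.
  (a⁷) · (a⁴b) = a³b
  (a³b) · a = b
  b · (a⁴b) = a⁴

Answer: a⁴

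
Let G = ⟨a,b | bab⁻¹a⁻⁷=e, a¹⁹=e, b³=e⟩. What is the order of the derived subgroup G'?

G' = [G, G] is generated by all commutators. The generator-pair commutators are: [a, b] = a¹³.
The subgroup they normally generate is {e, a, a², a³, a⁴, a⁵, a⁶, a⁷, a⁸, a⁹, a¹⁰, a¹¹, a¹², a¹³, a¹⁴, a¹⁵, a¹⁶, a¹⁷, a¹⁸}, of order 19.
Check: |G/G'| = 57/19 = 3 is the order of the abelianisation.

Answer: 19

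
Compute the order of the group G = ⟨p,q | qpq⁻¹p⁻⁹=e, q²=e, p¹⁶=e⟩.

Enumerate words in the generators, reducing via the relations: the distinct elements are
  {e, p, q, pq, p², p³, p⁴, p⁵, p⁶, p⁷, p⁸, p⁹, p²q, p³q, p¹², p¹³, p¹¹, p¹⁰, p¹⁴, p¹⁵, p⁴q, p⁵q, p⁶q, p⁷q, p⁸q, p⁹q, p¹²q, p¹³q, p¹¹q, p¹⁰q, p¹⁴q, p¹⁵q}.
No further products give new elements, so |G| = 32.

Answer: 32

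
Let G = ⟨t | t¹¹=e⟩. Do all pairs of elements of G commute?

G has a single generator, so G is cyclic and hence abelian.

Answer: Yes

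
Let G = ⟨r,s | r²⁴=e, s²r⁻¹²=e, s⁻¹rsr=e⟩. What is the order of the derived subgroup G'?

G' = [G, G] is generated by all commutators. The generator-pair commutators are: [r, s] = r².
The subgroup they normally generate is {e, r², r⁴, r⁶, r⁸, r¹⁰, r¹², r¹⁴, r¹⁶, r¹⁸, r²⁰, r²²}, of order 12.
Check: |G/G'| = 48/12 = 4 is the order of the abelianisation.

Answer: 12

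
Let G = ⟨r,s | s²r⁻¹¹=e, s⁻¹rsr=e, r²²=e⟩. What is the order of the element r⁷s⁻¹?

Compute successive powers until reaching e:
  (r⁷s⁻¹)¹ = r⁷s⁻¹, (r⁷s⁻¹)² = r¹¹, (r⁷s⁻¹)³ = r⁷s, (r⁷s⁻¹)⁴ = e.
The smallest positive k with (r⁷s⁻¹)ᵏ = e is 4.

Answer: 4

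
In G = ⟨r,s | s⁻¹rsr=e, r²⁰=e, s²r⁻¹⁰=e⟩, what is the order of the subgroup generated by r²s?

|⟨r²s⟩| equals the order of r²s. Compute successive powers until reaching e:
  (r²s)¹ = r²s, (r²s)² = r¹⁰, (r²s)³ = r²s⁻¹, (r²s)⁴ = e.
The smallest positive k with (r²s)ᵏ = e is 4, so |⟨r²s⟩| = 4.

Answer: 4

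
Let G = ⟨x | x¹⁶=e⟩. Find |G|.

G is generated by a single element, so G is cyclic. The relator gives x¹⁶ = e and no smaller power is forced to be e, so the 16 powers {e, x, x², x³, x⁴, x⁵, x⁶, x⁷, x⁸, x⁹, x¹², x¹³, x¹¹, x¹⁰, x¹⁴, x¹⁵} are distinct. Hence |G| = 16.

Answer: 16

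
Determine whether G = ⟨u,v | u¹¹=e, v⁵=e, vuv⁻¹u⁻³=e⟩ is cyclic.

Every cyclic group is abelian. But u·v = uv while v·u = u³v, so u·v ≠ v·u and G is not abelian. Hence G is not cyclic.

Answer: No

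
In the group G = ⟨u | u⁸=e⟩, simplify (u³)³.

Compute successive powers of (u³), reducing at each step:
  (u³)²: (u³) · u³ = u⁶
  (u³)³: (u⁶) · u³ = u

Answer: u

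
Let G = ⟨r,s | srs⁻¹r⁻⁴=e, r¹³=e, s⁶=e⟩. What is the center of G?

An element z ∈ Z(G) iff z commutes with every generator.
For example e is central: e·r = r = r·e; e·s = s = s·e.
Whereas r ∉ Z(G) since r·s = rs ≠ r⁴s = s·r.
Checking each of the 78 elements this way gives Z(G) = {e}, of order 1.

Answer: {e}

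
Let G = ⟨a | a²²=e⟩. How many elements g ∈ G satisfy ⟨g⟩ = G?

G is cyclic of order 22. An element generates G iff its order is 22, and a cyclic group of order 22 has exactly φ(22) = 10 such elements.

Answer: 10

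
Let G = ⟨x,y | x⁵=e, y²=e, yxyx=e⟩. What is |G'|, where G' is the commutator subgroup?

G' = [G, G] is generated by all commutators. The generator-pair commutators are: [x, y] = x².
The subgroup they normally generate is {e, x, x², x³, x⁴}, of order 5.
Check: |G/G'| = 10/5 = 2 is the order of the abelianisation.

Answer: 5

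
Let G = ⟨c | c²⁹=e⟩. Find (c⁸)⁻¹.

The order of (c⁸) is 29 (smallest k with (c⁸)ᵏ = e), so (c⁸)⁻¹ = (c⁸)²⁸ = c²¹.
Check: (c⁸) · (c²¹) → (c⁸) · c²¹ = e, giving e as required.

Answer: c²¹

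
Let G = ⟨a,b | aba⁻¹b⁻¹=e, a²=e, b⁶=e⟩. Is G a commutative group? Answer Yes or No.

Each pair of generators commutes: a·b = ab = b·a. Since the generators pairwise commute, every element of G commutes with every other, so G is abelian.

Answer: Yes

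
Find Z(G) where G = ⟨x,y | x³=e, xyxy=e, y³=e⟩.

An element z ∈ Z(G) iff z commutes with every generator.
For example e is central: e·x = x = x·e; e·y = y = y·e.
Whereas x ∉ Z(G) since x·y = xy ≠ x²y² = y·x.
Checking each of the 12 elements this way gives Z(G) = {e}, of order 1.

Answer: {e}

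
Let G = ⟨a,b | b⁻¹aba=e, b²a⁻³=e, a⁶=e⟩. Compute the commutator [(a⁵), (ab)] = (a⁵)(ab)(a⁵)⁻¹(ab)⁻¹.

[(a⁵), (ab)] = (a⁵)·(ab)·(a⁵)⁻¹·(ab)⁻¹.
  (a⁵) · (ab) = b
  b · a = a²b⁻¹
  (a²b⁻¹) · (ab⁻¹) = a⁴

Answer: a⁴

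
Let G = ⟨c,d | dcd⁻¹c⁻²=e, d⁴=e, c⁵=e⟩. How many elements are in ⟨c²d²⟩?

|⟨c²d²⟩| equals the order of c²d². Compute successive powers until reaching e:
  (c²d²)¹ = c²d², (c²d²)² = e.
The smallest positive k with (c²d²)ᵏ = e is 2, so |⟨c²d²⟩| = 2.

Answer: 2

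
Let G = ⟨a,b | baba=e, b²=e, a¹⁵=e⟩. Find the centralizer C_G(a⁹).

⟨a⁹⟩ ⊆ C_G(a⁹) since powers of a⁹ commute with a⁹; so |C_G(a⁹)| ≥ |⟨a⁹⟩| = 5.
By orbit–stabilizer, |C_G(a⁹)| = |G| / |conj. class of a⁹| = 30 / 2 = 15.
The 15 elements commuting with a⁹ are {e, a, a², a³, a⁴, a⁵, a⁶, a⁷, a⁸, a⁹, a¹⁰, a¹¹, a¹², a¹³, a¹⁴}.

Answer: {e, a, a², a³, a⁴, a⁵, a⁶, a⁷, a⁸, a⁹, a¹⁰, a¹¹, a¹², a¹³, a¹⁴}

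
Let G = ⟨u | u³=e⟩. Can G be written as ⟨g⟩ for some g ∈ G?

|G| = 3. The element u has order 3 (its powers give 3 distinct elements), so ⟨u⟩ = G and G is cyclic.

Answer: Yes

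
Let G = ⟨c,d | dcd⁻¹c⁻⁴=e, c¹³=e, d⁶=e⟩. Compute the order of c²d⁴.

Compute successive powers until reaching e:
  (c²d⁴)¹ = c²d⁴, (c²d⁴)² = c⁷d², (c²d⁴)³ = e.
The smallest positive k with (c²d⁴)ᵏ = e is 3.

Answer: 3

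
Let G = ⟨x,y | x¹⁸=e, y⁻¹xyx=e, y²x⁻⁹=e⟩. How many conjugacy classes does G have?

The conjugacy classes (representative and size) are:
  [e] (size 1), [x¹⁷] (size 2), [x¹⁶] (size 2), [x³] (size 2), [x¹⁴] (size 2), [x¹³] (size 2), [x¹²] (size 2), [x¹¹] (size 2), [x¹⁰] (size 2), [x⁹] (size 1), [x⁸y] (size 9), [xy] (size 9).
Class equation: 1 + 2 + 2 + 2 + 2 + 2 + 2 + 2 + 2 + 1 + 9 + 9 = 36 = |G|. So G has 12 conjugacy classes.

Answer: 12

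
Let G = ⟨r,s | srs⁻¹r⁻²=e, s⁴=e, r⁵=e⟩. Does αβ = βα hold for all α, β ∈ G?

r·s = rs but s·r = r²s, so r·s ≠ s·r and G is not abelian.

Answer: No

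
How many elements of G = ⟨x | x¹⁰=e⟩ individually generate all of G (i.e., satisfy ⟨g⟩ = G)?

G is cyclic of order 10. An element generates G iff its order is 10, and a cyclic group of order 10 has exactly φ(10) = 4 such elements.

Answer: 4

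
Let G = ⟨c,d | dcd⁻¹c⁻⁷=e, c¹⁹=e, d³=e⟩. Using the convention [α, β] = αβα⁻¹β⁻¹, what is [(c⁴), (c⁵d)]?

[(c⁴), (c⁵d)] = (c⁴)·(c⁵d)·(c⁴)⁻¹·(c⁵d)⁻¹.
  (c⁴) · (c⁵d) = c⁹d
  (c⁹d) · (c¹⁵) = d
  d · (c²d²) = c¹⁴

Answer: c¹⁴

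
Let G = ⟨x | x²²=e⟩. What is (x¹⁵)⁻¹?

The order of (x¹⁵) is 22 (smallest k with (x¹⁵)ᵏ = e), so (x¹⁵)⁻¹ = (x¹⁵)²¹ = x⁷.
Check: (x¹⁵) · (x⁷) → (x¹⁵) · x⁷ = e, giving e as required.

Answer: x⁷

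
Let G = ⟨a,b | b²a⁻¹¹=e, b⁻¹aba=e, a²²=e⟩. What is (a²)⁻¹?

The order of (a²) is 11 (smallest k with (a²)ᵏ = e), so (a²)⁻¹ = (a²)¹⁰ = a²⁰.
Check: (a²) · (a²⁰) → (a²) · a²⁰ = e, giving e as required.

Answer: a²⁰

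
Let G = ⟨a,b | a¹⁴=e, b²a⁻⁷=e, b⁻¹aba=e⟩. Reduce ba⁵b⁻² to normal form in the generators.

Multiply left to right, reducing at each step:
  b · a⁵ = a²b⁻¹
  (a²b⁻¹) · b⁻² = a²b

Answer: a²b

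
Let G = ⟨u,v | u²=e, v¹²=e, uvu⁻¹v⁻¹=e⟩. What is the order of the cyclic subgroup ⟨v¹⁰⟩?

|⟨v¹⁰⟩| equals the order of v¹⁰. Compute successive powers until reaching e:
  (v¹⁰)¹ = v¹⁰, (v¹⁰)² = v⁸, (v¹⁰)³ = v⁶, (v¹⁰)⁴ = v⁴, (v¹⁰)⁵ = v², (v¹⁰)⁶ = e.
The smallest positive k with (v¹⁰)ᵏ = e is 6, so |⟨v¹⁰⟩| = 6.

Answer: 6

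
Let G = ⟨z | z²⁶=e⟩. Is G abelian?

G has a single generator, so G is cyclic and hence abelian.

Answer: Yes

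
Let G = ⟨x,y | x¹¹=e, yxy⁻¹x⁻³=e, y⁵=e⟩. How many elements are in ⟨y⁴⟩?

|⟨y⁴⟩| equals the order of y⁴. Compute successive powers until reaching e:
  (y⁴)¹ = y⁴, (y⁴)² = y³, (y⁴)³ = y², (y⁴)⁴ = y, (y⁴)⁵ = e.
The smallest positive k with (y⁴)ᵏ = e is 5, so |⟨y⁴⟩| = 5.

Answer: 5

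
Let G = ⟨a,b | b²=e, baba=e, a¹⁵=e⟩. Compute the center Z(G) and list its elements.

An element z ∈ Z(G) iff z commutes with every generator.
For example e is central: e·a = a = a·e; e·b = b = b·e.
Whereas a ∉ Z(G) since a·b = ab ≠ a¹⁴b = b·a.
Checking each of the 30 elements this way gives Z(G) = {e}, of order 1.

Answer: {e}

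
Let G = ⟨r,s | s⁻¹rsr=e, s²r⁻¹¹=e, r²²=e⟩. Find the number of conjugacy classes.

The conjugacy classes (representative and size) are:
  [e] (size 1), [r²¹] (size 2), [r²] (size 2), [r³] (size 2), [r¹⁸] (size 2), [r¹⁷] (size 2), [r⁶] (size 2), [r⁷] (size 2), [r⁸] (size 2), [r¹³] (size 2), [r¹²] (size 2), [r¹¹] (size 1), [r¹⁰s] (size 11), [r⁷s] (size 11).
Class equation: 1 + 2 + 2 + 2 + 2 + 2 + 2 + 2 + 2 + 2 + 2 + 1 + 11 + 11 = 44 = |G|. So G has 14 conjugacy classes.

Answer: 14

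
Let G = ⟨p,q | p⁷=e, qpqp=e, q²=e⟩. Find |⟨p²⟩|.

|⟨p²⟩| equals the order of p². Compute successive powers until reaching e:
  (p²)¹ = p², (p²)² = p⁴, (p²)³ = p⁶, (p²)⁴ = p, (p²)⁵ = p³, (p²)⁶ = p⁵, (p²)⁷ = e.
The smallest positive k with (p²)ᵏ = e is 7, so |⟨p²⟩| = 7.

Answer: 7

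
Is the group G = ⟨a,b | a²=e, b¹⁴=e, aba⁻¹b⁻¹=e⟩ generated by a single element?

|G| = 28, but the maximum element order in G is 14 < 28. No single element generates all of G, so G is not cyclic.

Answer: No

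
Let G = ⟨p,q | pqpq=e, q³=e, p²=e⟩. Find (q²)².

Compute successive powers of (q²), reducing at each step:
  (q²)²: (q²) · q² = q

Answer: q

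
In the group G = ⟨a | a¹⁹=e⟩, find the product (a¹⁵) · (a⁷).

Compute (a¹⁵) · (a⁷) by multiplying left to right and reducing via the relations at each step:
  (a¹⁵) · a⁷ = a³

Answer: a³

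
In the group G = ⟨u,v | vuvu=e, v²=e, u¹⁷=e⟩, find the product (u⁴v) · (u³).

Compute (u⁴v) · (u³) by multiplying left to right and reducing via the relations at each step:
  (u⁴v) · u³ = uv

Answer: uv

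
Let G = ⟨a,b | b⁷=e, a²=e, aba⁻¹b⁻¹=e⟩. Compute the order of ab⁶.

Compute successive powers until reaching e:
  (ab⁶)¹ = ab⁶, (ab⁶)² = b⁵, (ab⁶)³ = ab⁴, (ab⁶)⁴ = b³, (ab⁶)⁵ = ab², (ab⁶)⁶ = b, (ab⁶)⁷ = a, (ab⁶)⁸ = b⁶, (ab⁶)⁹ = ab⁵, (ab⁶)¹⁰ = b⁴, (ab⁶)¹¹ = ab³, (ab⁶)¹² = b², (ab⁶)¹³ = ab, (ab⁶)¹⁴ = e.
The smallest positive k with (ab⁶)ᵏ = e is 14.

Answer: 14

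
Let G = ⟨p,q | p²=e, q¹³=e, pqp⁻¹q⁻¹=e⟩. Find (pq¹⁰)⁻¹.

The order of (pq¹⁰) is 26 (smallest k with (pq¹⁰)ᵏ = e), so (pq¹⁰)⁻¹ = (pq¹⁰)²⁵ = pq³.
Check: (pq¹⁰) · (pq³) → (pq¹⁰) · p = q¹⁰;   (q¹⁰) · q³ = e, giving e as required.

Answer: pq³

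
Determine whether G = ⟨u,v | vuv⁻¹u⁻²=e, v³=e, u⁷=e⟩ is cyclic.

Every cyclic group is abelian. But u·v = uv while v·u = u²v, so u·v ≠ v·u and G is not abelian. Hence G is not cyclic.

Answer: No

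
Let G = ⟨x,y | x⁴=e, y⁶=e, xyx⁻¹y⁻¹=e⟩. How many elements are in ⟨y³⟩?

|⟨y³⟩| equals the order of y³. Compute successive powers until reaching e:
  (y³)¹ = y³, (y³)² = e.
The smallest positive k with (y³)ᵏ = e is 2, so |⟨y³⟩| = 2.

Answer: 2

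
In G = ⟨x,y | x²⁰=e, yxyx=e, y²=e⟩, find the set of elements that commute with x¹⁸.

⟨x¹⁸⟩ ⊆ C_G(x¹⁸) since powers of x¹⁸ commute with x¹⁸; so |C_G(x¹⁸)| ≥ |⟨x¹⁸⟩| = 10.
By orbit–stabilizer, |C_G(x¹⁸)| = |G| / |conj. class of x¹⁸| = 40 / 2 = 20.
The 20 elements commuting with x¹⁸ are {e, x, x², x³, x⁴, x⁵, x⁶, x⁷, x⁸, x⁹, x¹⁰, x¹¹, x¹², x¹³, x¹⁴, x¹⁵, x¹⁶, x¹⁷, x¹⁸, x¹⁹}.

Answer: {e, x, x², x³, x⁴, x⁵, x⁶, x⁷, x⁸, x⁹, x¹⁰, x¹¹, x¹², x¹³, x¹⁴, x¹⁵, x¹⁶, x¹⁷, x¹⁸, x¹⁹}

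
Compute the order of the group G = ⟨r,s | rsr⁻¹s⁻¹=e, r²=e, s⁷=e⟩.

Enumerate words in the generators, reducing via the relations: the distinct elements are
  {e, r, s, rs, s², s³, s⁴, s⁵, s⁶, rs², rs³, rs⁴, rs⁵, rs⁶}.
No further products give new elements, so |G| = 14.

Answer: 14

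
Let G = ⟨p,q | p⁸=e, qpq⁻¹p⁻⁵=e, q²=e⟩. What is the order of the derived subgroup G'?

G' = [G, G] is generated by all commutators. The generator-pair commutators are: [p, q] = p⁴.
The subgroup they normally generate is {e, p⁴}, of order 2.
Check: |G/G'| = 16/2 = 8 is the order of the abelianisation.

Answer: 2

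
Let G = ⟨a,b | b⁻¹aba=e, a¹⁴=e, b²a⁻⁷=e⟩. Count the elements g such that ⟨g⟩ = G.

⟨g⟩ = G would require ord(g) = |G| = 28, but the maximum element order in G is 14 < 28. So G is not cyclic and no single element generates it: the count is 0.

Answer: 0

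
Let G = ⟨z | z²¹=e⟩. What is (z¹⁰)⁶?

Compute successive powers of (z¹⁰), reducing at each step:
  (z¹⁰)²: (z¹⁰) · z¹⁰ = z²⁰
  (z¹⁰)³: (z²⁰) · z¹⁰ = z⁹
  (z¹⁰)⁴: (z⁹) · z¹⁰ = z¹⁹
  (z¹⁰)⁵: (z¹⁹) · z¹⁰ = z⁸
  (z¹⁰)⁶: (z⁸) · z¹⁰ = z¹⁸

Answer: z¹⁸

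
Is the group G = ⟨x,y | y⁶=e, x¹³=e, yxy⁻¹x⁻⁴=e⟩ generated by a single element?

Every cyclic group is abelian. But x·y = xy while y·x = x⁴y, so x·y ≠ y·x and G is not abelian. Hence G is not cyclic.

Answer: No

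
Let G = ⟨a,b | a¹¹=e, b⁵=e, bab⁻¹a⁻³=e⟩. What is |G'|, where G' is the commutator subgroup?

G' = [G, G] is generated by all commutators. The generator-pair commutators are: [a, b] = a⁹.
The subgroup they normally generate is {e, a, a², a³, a⁴, a⁵, a⁶, a⁷, a⁸, a⁹, a¹⁰}, of order 11.
Check: |G/G'| = 55/11 = 5 is the order of the abelianisation.

Answer: 11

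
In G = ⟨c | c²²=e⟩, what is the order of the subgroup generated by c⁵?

|⟨c⁵⟩| equals the order of c⁵. Compute successive powers until reaching e:
  (c⁵)¹ = c⁵, (c⁵)² = c¹⁰, (c⁵)³ = c¹⁵, (c⁵)⁴ = c²⁰, (c⁵)⁵ = c³, (c⁵)⁶ = c⁸, (c⁵)⁷ = c¹³, (c⁵)⁸ = c¹⁸, (c⁵)⁹ = c, (c⁵)¹⁰ = c⁶, (c⁵)¹¹ = c¹¹, (c⁵)¹² = c¹⁶, (c⁵)¹³ = c²¹, (c⁵)¹⁴ = c⁴, (c⁵)¹⁵ = c⁹, (c⁵)¹⁶ = c¹⁴, (c⁵)¹⁷ = c¹⁹, (c⁵)¹⁸ = c², (c⁵)¹⁹ = c⁷, (c⁵)²⁰ = c¹², (c⁵)²¹ = c¹⁷, (c⁵)²² = e.
The smallest positive k with (c⁵)ᵏ = e is 22, so |⟨c⁵⟩| = 22.

Answer: 22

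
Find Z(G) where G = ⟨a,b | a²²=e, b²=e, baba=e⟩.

An element z ∈ Z(G) iff z commutes with every generator.
For example a¹¹ is central: (a¹¹)·a = a¹² = a·(a¹¹); (a¹¹)·b = a¹¹b = b·(a¹¹).
Whereas a ∉ Z(G) since a·b = ab ≠ a²¹b = b·a.
Checking each of the 44 elements this way gives Z(G) = {e, a¹¹}, of order 2.

Answer: {e, a¹¹}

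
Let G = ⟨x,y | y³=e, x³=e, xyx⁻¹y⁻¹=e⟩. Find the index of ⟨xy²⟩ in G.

First find ord(xy²) by computing successive powers:
  (xy²)¹ = xy², (xy²)² = x²y, (xy²)³ = e.
So |⟨xy²⟩| = ord(xy²) = 3. With |G| = 9, by Lagrange [G : ⟨xy²⟩] = 9/3 = 3.

Answer: 3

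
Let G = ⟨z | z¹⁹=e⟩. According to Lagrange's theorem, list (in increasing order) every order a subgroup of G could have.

|G| = 19 = 19. By Lagrange's theorem the order of any subgroup divides 19; the divisors of 19 are 1, 19.

Answer: 1, 19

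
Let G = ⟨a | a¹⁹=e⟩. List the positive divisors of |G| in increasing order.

|G| = 19 = 19. By Lagrange's theorem the order of any subgroup divides 19; the divisors of 19 are 1, 19.

Answer: 1, 19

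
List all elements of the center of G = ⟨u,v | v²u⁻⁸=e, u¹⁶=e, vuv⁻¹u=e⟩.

An element z ∈ Z(G) iff z commutes with every generator.
For example u⁸ is central: (u⁸)·u = u⁹ = u·(u⁸); (u⁸)·v = v⁻¹ = v·(u⁸).
Whereas u ∉ Z(G) since u·v = uv ≠ u⁷v⁻¹ = v·u.
Checking each of the 32 elements this way gives Z(G) = {e, u⁸}, of order 2.

Answer: {e, u⁸}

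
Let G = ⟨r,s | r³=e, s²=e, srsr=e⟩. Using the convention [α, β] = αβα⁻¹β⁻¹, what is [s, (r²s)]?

[s, (r²s)] = s·(r²s)·s⁻¹·(r²s)⁻¹.
  s · (r²s) = r
  r · s = rs
  (rs) · (r²s) = r²

Answer: r²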